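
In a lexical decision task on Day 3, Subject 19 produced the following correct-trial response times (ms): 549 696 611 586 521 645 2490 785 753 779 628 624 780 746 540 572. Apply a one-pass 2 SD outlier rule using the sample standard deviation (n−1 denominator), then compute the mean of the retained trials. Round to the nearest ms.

n = 16, ΣRT = 12305, M = 769.062
Σ(x−M)² = 3284320.94; s = √(3284320.94/15) = 467.926
Cutoffs: 769.062 ± 2·467.926 → [-166.8, 1704.9]
Outside: 2490 → excluded.
Retained (n=15): Σ = 9815, mean = 9815/15 = 654.333

654 ms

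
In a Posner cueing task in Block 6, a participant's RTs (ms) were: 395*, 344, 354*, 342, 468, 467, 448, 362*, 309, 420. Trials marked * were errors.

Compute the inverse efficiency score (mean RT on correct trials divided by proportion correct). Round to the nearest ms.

Correct trials (n=7): 344, 342, 468, 467, 448, 309, 420
Mean correct RT = 2798/7 = 399.7143 ms
Proportion correct = 7/10
IES = 399.7143 / (7/10) = 571.020 ms

571 ms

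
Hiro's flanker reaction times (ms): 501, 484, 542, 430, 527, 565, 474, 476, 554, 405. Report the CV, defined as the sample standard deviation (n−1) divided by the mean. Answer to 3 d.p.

0.106

n = 10, Σ = 4958, M = 495.8000
Σ(x−M)² = 24891.600; s = √(24891.600/9) = 52.5902
CV = 52.5902 / 495.8000 = 0.10607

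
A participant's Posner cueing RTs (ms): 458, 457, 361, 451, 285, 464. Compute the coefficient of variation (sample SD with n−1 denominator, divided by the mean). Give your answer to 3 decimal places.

n = 6, Σ = 2476, M = 412.6667
Σ(x−M)² = 27093.333; s = √(27093.333/5) = 73.6116
CV = 73.6116 / 412.6667 = 0.17838

0.178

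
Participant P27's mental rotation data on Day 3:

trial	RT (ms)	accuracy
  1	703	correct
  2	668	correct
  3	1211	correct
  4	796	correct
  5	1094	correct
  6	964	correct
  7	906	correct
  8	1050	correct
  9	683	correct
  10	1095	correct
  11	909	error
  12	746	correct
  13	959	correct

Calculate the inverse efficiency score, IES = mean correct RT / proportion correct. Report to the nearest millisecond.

982 ms

Correct trials (n=12): 703, 668, 1211, 796, 1094, 964, 906, 1050, 683, 1095, 746, 959
Mean correct RT = 10875/12 = 906.2500 ms
Proportion correct = 12/13
IES = 906.2500 / (12/13) = 981.771 ms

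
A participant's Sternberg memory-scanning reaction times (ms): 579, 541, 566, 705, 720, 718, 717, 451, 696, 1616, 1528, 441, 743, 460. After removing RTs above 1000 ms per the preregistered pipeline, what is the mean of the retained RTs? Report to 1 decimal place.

611.4 ms

Excluded: 1528, 1616
Retained (n=12): Σ = 7337
Mean = 7337/12 = 611.4167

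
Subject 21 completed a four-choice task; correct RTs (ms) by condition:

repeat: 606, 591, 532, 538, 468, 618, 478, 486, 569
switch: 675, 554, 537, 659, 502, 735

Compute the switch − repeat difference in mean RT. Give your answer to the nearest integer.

67 ms

M(repeat) = 4886/9 = 542.889
M(switch) = 3662/6 = 610.333
Difference = 610.333 − 542.889 = 67.444 ms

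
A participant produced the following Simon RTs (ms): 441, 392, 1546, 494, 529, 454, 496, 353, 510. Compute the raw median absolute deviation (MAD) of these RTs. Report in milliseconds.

40 ms

Sorted: 353, 392, 441, 454, 494, 496, 510, 529, 1546 → median = 494
|x − 494|: 53, 102, 1052, 0, 35, 40, 2, 141, 16
Sorted deviations: 0, 2, 16, 35, 40, 53, 102, 141, 1052 → MAD = 40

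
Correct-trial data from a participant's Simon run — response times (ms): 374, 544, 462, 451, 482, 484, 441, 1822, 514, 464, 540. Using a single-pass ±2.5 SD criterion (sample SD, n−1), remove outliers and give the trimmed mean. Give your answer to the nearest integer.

n = 11, ΣRT = 6578, M = 598.000
Σ(x−M)² = 1670850.00; s = √(1670850.00/10) = 408.760
Cutoffs: 598.000 ± 2.5·408.760 → [-423.9, 1619.9]
Outside: 1822 → excluded.
Retained (n=10): Σ = 4756, mean = 4756/10 = 475.600

476 ms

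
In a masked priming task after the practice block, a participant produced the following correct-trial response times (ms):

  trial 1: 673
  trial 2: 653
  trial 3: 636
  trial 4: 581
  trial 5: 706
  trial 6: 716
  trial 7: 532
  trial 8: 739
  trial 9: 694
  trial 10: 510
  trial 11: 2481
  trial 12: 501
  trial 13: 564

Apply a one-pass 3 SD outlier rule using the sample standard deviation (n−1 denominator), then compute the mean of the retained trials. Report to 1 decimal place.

n = 13, ΣRT = 9986, M = 768.154
Σ(x−M)² = 3257041.69; s = √(3257041.69/12) = 520.980
Cutoffs: 768.154 ± 3·520.980 → [-794.8, 2331.1]
Outside: 2481 → excluded.
Retained (n=12): Σ = 7505, mean = 7505/12 = 625.417

625.4 ms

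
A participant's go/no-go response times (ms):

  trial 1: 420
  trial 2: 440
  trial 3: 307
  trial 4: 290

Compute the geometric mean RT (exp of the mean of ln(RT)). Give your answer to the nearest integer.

ln(RT): 6.0403, 6.0868, 5.7268, 5.6699
Mean ln(RT) = 23.5238/4 = 5.88094
Geometric mean = exp(5.88094) = 358.15 ms

358 ms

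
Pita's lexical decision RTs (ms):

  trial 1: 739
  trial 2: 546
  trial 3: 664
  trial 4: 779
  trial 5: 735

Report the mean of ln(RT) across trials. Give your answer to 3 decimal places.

ln(RT): 6.6053, 6.3026, 6.4983, 6.6580, 6.5999
Σ ln(RT) = 32.6641
Mean = 32.6641/5 = 6.53282

6.533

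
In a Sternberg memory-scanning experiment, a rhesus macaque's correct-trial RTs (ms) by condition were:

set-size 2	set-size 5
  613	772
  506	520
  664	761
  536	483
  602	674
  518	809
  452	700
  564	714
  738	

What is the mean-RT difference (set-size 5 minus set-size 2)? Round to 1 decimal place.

M(set-size 2) = 5193/9 = 577.000
M(set-size 5) = 5433/8 = 679.125
Difference = 679.125 − 577.000 = 102.125 ms

102.1 ms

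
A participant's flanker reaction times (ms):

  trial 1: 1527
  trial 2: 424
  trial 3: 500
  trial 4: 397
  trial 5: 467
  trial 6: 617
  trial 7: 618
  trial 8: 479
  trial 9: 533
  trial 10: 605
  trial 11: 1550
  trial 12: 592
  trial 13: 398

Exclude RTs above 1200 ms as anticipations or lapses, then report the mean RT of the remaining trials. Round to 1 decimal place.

511.8 ms

Excluded: 1527, 1550
Retained (n=11): Σ = 5630
Mean = 5630/11 = 511.8182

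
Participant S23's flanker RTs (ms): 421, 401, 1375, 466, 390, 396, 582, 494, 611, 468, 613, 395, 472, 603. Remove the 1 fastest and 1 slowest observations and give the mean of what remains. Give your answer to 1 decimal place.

Sorted: 390, 395, 396, 401, 421, 466, 468, 472, 494, 582, 603, 611, 613, 1375
Drop lowest 1 (390) and highest 1 (1375)
Remaining (n=12): Σ = 5922, mean = 5922/12 = 493.500

493.5 ms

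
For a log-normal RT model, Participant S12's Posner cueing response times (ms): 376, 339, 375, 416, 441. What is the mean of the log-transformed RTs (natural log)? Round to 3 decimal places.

ln(RT): 5.9296, 5.8260, 5.9269, 6.0307, 6.0890
Σ ln(RT) = 29.8022
Mean = 29.8022/5 = 5.96045

5.960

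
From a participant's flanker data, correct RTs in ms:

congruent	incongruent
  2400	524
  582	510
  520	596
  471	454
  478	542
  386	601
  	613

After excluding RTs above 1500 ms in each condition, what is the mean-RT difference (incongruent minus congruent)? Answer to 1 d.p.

61.2 ms

congruent: exclude 2400
M(congruent) = 2437/5 = 487.400
M(incongruent) = 3840/7 = 548.571
Difference = 548.571 − 487.400 = 61.171 ms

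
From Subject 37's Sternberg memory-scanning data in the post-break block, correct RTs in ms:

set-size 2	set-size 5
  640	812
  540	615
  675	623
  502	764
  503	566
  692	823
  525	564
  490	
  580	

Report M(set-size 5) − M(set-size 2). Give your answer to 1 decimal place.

M(set-size 2) = 5147/9 = 571.889
M(set-size 5) = 4767/7 = 681.000
Difference = 681.000 − 571.889 = 109.111 ms

109.1 ms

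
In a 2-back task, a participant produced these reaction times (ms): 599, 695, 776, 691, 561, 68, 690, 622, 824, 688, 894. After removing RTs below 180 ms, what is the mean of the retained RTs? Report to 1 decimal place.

704.0 ms

Excluded: 68
Retained (n=10): Σ = 7040
Mean = 7040/10 = 704.0000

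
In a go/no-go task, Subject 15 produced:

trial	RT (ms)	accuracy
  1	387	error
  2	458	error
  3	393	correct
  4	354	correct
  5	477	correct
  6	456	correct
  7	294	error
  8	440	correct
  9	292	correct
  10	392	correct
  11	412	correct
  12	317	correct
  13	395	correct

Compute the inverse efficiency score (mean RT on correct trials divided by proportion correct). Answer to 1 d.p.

Correct trials (n=10): 393, 354, 477, 456, 440, 292, 392, 412, 317, 395
Mean correct RT = 3928/10 = 392.8000 ms
Proportion correct = 10/13
IES = 392.8000 / (10/13) = 510.640 ms

510.6 ms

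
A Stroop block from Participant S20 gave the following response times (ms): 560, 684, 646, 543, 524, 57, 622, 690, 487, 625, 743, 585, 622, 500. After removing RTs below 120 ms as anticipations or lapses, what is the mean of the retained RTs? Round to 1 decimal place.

602.4 ms

Excluded: 57
Retained (n=13): Σ = 7831
Mean = 7831/13 = 602.3846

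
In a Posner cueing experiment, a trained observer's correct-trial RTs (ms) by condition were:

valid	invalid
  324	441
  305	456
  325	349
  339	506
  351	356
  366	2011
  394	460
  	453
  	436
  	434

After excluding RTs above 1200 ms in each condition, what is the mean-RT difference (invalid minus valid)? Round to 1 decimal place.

invalid: exclude 2011
M(valid) = 2404/7 = 343.429
M(invalid) = 3891/9 = 432.333
Difference = 432.333 − 343.429 = 88.905 ms

88.9 ms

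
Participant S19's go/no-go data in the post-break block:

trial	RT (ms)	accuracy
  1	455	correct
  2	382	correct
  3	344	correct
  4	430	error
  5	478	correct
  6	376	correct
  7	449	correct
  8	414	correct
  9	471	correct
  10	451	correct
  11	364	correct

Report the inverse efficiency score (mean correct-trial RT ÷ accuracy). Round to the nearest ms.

Correct trials (n=10): 455, 382, 344, 478, 376, 449, 414, 471, 451, 364
Mean correct RT = 4184/10 = 418.4000 ms
Proportion correct = 10/11
IES = 418.4000 / (10/11) = 460.240 ms

460 ms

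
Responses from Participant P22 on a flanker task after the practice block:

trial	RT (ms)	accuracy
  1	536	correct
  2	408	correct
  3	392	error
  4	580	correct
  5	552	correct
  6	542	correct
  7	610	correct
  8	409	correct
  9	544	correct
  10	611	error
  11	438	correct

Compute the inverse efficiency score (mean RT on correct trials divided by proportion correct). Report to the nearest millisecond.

627 ms

Correct trials (n=9): 536, 408, 580, 552, 542, 610, 409, 544, 438
Mean correct RT = 4619/9 = 513.2222 ms
Proportion correct = 9/11
IES = 513.2222 / (9/11) = 627.272 ms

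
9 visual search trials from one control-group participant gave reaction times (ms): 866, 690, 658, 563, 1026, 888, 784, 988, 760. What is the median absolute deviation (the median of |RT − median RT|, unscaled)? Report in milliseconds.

104 ms

Sorted: 563, 658, 690, 760, 784, 866, 888, 988, 1026 → median = 784
|x − 784|: 82, 94, 126, 221, 242, 104, 0, 204, 24
Sorted deviations: 0, 24, 82, 94, 104, 126, 204, 221, 242 → MAD = 104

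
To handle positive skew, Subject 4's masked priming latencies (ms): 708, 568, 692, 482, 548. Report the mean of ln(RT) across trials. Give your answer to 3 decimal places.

ln(RT): 6.5624, 6.3421, 6.5396, 6.1779, 6.3063
Σ ln(RT) = 31.9284
Mean = 31.9284/5 = 6.38567

6.386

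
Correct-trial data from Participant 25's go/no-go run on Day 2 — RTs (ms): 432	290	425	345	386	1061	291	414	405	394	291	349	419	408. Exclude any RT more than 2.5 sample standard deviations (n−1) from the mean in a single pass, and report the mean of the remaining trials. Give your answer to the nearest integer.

n = 14, ΣRT = 5910, M = 422.143
Σ(x−M)² = 474071.71; s = √(474071.71/13) = 190.963
Cutoffs: 422.143 ± 2.5·190.963 → [-55.3, 899.6]
Outside: 1061 → excluded.
Retained (n=13): Σ = 4849, mean = 4849/13 = 373.000

373 ms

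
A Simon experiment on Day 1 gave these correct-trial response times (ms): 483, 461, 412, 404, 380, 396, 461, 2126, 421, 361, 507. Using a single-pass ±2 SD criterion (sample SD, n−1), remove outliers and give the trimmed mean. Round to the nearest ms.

429 ms

n = 11, ΣRT = 6412, M = 582.909
Σ(x−M)² = 2639380.91; s = √(2639380.91/10) = 513.749
Cutoffs: 582.909 ± 2·513.749 → [-444.6, 1610.4]
Outside: 2126 → excluded.
Retained (n=10): Σ = 4286, mean = 4286/10 = 428.600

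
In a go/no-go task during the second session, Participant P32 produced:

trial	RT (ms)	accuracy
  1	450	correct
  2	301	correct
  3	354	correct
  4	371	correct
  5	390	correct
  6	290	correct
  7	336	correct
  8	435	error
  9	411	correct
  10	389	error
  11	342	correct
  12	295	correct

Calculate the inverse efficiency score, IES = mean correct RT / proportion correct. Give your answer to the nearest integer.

425 ms

Correct trials (n=10): 450, 301, 354, 371, 390, 290, 336, 411, 342, 295
Mean correct RT = 3540/10 = 354.0000 ms
Proportion correct = 10/12
IES = 354.0000 / (10/12) = 424.800 ms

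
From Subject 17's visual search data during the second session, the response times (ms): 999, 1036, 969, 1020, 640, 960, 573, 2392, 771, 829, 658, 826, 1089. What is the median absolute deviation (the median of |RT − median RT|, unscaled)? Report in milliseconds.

Sorted: 573, 640, 658, 771, 826, 829, 960, 969, 999, 1020, 1036, 1089, 2392 → median = 960
|x − 960|: 39, 76, 9, 60, 320, 0, 387, 1432, 189, 131, 302, 134, 129
Sorted deviations: 0, 9, 39, 60, 76, 129, 131, 134, 189, 302, 320, 387, 1432 → MAD = 131

131 ms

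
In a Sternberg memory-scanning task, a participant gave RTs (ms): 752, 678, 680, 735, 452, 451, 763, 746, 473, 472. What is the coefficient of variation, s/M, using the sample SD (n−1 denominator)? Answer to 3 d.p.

0.224

n = 10, Σ = 6202, M = 620.2000
Σ(x−M)² = 174235.600; s = √(174235.600/9) = 139.1385
CV = 139.1385 / 620.2000 = 0.22434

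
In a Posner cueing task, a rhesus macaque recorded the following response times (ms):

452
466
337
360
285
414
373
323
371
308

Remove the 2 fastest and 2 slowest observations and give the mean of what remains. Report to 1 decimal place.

Sorted: 285, 308, 323, 337, 360, 371, 373, 414, 452, 466
Drop lowest 2 (285, 308) and highest 2 (452, 466)
Remaining (n=6): Σ = 2178, mean = 2178/6 = 363.000

363.0 ms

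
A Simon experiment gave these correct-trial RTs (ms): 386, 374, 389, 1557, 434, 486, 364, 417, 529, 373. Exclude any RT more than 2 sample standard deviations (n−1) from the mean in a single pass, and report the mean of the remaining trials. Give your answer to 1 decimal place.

416.9 ms

n = 10, ΣRT = 5309, M = 530.900
Σ(x−M)² = 1195800.90; s = √(1195800.90/9) = 364.509
Cutoffs: 530.900 ± 2·364.509 → [-198.1, 1259.9]
Outside: 1557 → excluded.
Retained (n=9): Σ = 3752, mean = 3752/9 = 416.889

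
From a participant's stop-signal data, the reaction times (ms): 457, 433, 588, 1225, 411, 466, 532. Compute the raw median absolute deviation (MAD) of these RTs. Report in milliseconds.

55 ms

Sorted: 411, 433, 457, 466, 532, 588, 1225 → median = 466
|x − 466|: 9, 33, 122, 759, 55, 0, 66
Sorted deviations: 0, 9, 33, 55, 66, 122, 759 → MAD = 55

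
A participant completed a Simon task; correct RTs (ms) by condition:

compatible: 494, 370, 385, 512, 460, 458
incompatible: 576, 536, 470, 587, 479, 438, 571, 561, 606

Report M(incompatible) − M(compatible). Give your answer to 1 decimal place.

M(compatible) = 2679/6 = 446.500
M(incompatible) = 4824/9 = 536.000
Difference = 536.000 − 446.500 = 89.500 ms

89.5 ms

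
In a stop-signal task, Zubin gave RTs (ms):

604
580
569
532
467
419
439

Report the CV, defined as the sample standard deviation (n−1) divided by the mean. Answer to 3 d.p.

n = 7, Σ = 3610, M = 515.7143
Σ(x−M)² = 32643.429; s = √(32643.429/6) = 73.7602
CV = 73.7602 / 515.7143 = 0.14303

0.143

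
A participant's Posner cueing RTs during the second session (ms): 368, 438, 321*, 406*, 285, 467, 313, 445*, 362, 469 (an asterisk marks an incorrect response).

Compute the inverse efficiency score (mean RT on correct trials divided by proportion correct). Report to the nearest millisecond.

Correct trials (n=7): 368, 438, 285, 467, 313, 362, 469
Mean correct RT = 2702/7 = 386.0000 ms
Proportion correct = 7/10
IES = 386.0000 / (7/10) = 551.429 ms

551 ms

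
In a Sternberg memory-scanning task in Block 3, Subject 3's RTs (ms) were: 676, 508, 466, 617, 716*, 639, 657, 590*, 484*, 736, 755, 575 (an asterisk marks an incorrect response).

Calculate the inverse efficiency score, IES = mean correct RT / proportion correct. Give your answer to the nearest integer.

Correct trials (n=9): 676, 508, 466, 617, 639, 657, 736, 755, 575
Mean correct RT = 5629/9 = 625.4444 ms
Proportion correct = 9/12
IES = 625.4444 / (9/12) = 833.926 ms

834 ms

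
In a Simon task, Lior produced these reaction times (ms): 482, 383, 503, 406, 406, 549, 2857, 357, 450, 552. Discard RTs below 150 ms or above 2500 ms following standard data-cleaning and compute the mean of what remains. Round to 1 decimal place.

454.2 ms

Excluded: 2857
Retained (n=9): Σ = 4088
Mean = 4088/9 = 454.2222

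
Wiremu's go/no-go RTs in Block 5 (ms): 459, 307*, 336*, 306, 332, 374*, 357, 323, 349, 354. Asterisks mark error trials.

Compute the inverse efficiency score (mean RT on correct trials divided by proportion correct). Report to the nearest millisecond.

506 ms

Correct trials (n=7): 459, 306, 332, 357, 323, 349, 354
Mean correct RT = 2480/7 = 354.2857 ms
Proportion correct = 7/10
IES = 354.2857 / (7/10) = 506.122 ms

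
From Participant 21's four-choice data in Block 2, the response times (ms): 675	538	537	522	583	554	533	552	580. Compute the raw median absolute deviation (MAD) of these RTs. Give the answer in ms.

Sorted: 522, 533, 537, 538, 552, 554, 580, 583, 675 → median = 552
|x − 552|: 123, 14, 15, 30, 31, 2, 19, 0, 28
Sorted deviations: 0, 2, 14, 15, 19, 28, 30, 31, 123 → MAD = 19

19 ms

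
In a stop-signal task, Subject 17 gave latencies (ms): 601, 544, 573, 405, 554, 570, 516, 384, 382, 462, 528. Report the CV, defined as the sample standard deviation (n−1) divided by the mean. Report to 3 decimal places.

n = 11, Σ = 5519, M = 501.7273
Σ(x−M)² = 64138.182; s = √(64138.182/10) = 80.0863
CV = 80.0863 / 501.7273 = 0.15962

0.160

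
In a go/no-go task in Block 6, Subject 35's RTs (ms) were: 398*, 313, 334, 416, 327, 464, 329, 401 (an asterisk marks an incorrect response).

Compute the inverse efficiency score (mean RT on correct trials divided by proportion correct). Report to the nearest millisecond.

422 ms

Correct trials (n=7): 313, 334, 416, 327, 464, 329, 401
Mean correct RT = 2584/7 = 369.1429 ms
Proportion correct = 7/8
IES = 369.1429 / (7/8) = 421.878 ms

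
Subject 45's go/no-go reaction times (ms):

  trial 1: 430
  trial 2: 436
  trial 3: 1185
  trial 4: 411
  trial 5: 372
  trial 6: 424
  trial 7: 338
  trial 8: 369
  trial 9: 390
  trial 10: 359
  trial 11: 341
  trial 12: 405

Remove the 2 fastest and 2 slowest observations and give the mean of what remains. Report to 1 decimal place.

Sorted: 338, 341, 359, 369, 372, 390, 405, 411, 424, 430, 436, 1185
Drop lowest 2 (338, 341) and highest 2 (436, 1185)
Remaining (n=8): Σ = 3160, mean = 3160/8 = 395.000

395.0 ms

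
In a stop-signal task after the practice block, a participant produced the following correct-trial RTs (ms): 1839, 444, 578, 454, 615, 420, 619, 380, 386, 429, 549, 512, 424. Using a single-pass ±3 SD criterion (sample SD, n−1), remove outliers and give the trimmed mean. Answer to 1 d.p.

n = 13, ΣRT = 7649, M = 588.385
Σ(x−M)² = 1777247.08; s = √(1777247.08/12) = 384.843
Cutoffs: 588.385 ± 3·384.843 → [-566.1, 1742.9]
Outside: 1839 → excluded.
Retained (n=12): Σ = 5810, mean = 5810/12 = 484.167

484.2 ms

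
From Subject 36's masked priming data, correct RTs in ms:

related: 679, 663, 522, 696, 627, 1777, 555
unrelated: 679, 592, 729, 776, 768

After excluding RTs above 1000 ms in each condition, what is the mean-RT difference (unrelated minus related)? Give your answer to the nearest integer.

85 ms

related: exclude 1777
M(related) = 3742/6 = 623.667
M(unrelated) = 3544/5 = 708.800
Difference = 708.800 − 623.667 = 85.133 ms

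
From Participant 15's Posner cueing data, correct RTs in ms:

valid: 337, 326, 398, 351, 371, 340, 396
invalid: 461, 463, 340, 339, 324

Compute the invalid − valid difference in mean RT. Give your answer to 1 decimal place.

M(valid) = 2519/7 = 359.857
M(invalid) = 1927/5 = 385.400
Difference = 385.400 − 359.857 = 25.543 ms

25.5 ms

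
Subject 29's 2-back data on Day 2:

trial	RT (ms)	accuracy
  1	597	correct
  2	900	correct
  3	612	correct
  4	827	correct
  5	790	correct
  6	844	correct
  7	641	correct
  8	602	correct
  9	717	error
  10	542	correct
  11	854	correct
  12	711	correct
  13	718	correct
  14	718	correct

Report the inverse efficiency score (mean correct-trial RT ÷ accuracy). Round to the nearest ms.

775 ms

Correct trials (n=13): 597, 900, 612, 827, 790, 844, 641, 602, 542, 854, 711, 718, 718
Mean correct RT = 9356/13 = 719.6923 ms
Proportion correct = 13/14
IES = 719.6923 / (13/14) = 775.053 ms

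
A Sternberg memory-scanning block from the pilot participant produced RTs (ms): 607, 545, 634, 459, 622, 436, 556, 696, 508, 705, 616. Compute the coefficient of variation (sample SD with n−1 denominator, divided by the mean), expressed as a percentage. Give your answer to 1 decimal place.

n = 11, Σ = 6384, M = 580.3636
Σ(x−M)² = 78146.545; s = √(78146.545/10) = 88.4005
CV = 88.4005 / 580.3636 = 0.15232 = 15.232%

15.2%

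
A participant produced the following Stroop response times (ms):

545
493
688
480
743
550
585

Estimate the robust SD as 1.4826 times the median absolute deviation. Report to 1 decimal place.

Sorted: 480, 493, 545, 550, 585, 688, 743 → median = 550
|x − 550| sorted: 0, 5, 35, 57, 70, 138, 193 → MAD = 57
Robust SD ≈ 1.4826 × 57 = 84.508

84.5 ms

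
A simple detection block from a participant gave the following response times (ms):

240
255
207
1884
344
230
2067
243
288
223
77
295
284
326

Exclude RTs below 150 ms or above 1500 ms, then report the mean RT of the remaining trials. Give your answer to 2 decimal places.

266.82 ms

Excluded: 77, 1884, 2067
Retained (n=11): Σ = 2935
Mean = 2935/11 = 266.8182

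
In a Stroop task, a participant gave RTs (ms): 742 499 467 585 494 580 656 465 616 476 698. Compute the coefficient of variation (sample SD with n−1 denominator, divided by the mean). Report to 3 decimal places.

n = 11, Σ = 6278, M = 570.7273
Σ(x−M)² = 97086.182; s = √(97086.182/10) = 98.5323
CV = 98.5323 / 570.7273 = 0.17264

0.173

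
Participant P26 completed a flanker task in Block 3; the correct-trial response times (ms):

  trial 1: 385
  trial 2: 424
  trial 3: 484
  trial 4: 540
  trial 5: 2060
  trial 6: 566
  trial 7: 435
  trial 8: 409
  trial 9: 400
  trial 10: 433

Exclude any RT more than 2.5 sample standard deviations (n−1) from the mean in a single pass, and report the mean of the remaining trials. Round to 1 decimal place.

452.9 ms

n = 10, ΣRT = 6136, M = 613.600
Σ(x−M)² = 2356758.40; s = √(2356758.40/9) = 511.725
Cutoffs: 613.600 ± 2.5·511.725 → [-665.7, 1892.9]
Outside: 2060 → excluded.
Retained (n=9): Σ = 4076, mean = 4076/9 = 452.889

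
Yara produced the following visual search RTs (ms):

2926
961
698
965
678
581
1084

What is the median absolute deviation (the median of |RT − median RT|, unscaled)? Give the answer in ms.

Sorted: 581, 678, 698, 961, 965, 1084, 2926 → median = 961
|x − 961|: 1965, 0, 263, 4, 283, 380, 123
Sorted deviations: 0, 4, 123, 263, 283, 380, 1965 → MAD = 263

263 ms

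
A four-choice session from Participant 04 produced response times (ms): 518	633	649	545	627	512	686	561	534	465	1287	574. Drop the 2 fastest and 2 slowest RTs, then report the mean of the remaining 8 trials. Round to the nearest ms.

580 ms

Sorted: 465, 512, 518, 534, 545, 561, 574, 627, 633, 649, 686, 1287
Drop lowest 2 (465, 512) and highest 2 (686, 1287)
Remaining (n=8): Σ = 4641, mean = 4641/8 = 580.125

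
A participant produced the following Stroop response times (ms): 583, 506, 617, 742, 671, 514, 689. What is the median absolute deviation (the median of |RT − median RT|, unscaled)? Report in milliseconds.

Sorted: 506, 514, 583, 617, 671, 689, 742 → median = 617
|x − 617|: 34, 111, 0, 125, 54, 103, 72
Sorted deviations: 0, 34, 54, 72, 103, 111, 125 → MAD = 72

72 ms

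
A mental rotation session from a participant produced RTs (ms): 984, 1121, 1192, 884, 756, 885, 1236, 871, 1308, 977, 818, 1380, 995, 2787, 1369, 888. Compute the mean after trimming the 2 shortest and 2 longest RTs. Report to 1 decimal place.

1059.2 ms

Sorted: 756, 818, 871, 884, 885, 888, 977, 984, 995, 1121, 1192, 1236, 1308, 1369, 1380, 2787
Drop lowest 2 (756, 818) and highest 2 (1380, 2787)
Remaining (n=12): Σ = 12710, mean = 12710/12 = 1059.167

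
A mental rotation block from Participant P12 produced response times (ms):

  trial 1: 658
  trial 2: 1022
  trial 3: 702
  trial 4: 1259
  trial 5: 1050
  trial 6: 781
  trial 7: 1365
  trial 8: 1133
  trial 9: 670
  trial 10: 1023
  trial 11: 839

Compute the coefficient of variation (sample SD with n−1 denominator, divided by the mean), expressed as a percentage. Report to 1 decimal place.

25.4%

n = 11, Σ = 10502, M = 954.7273
Σ(x−M)² = 587512.182; s = √(587512.182/10) = 242.3865
CV = 242.3865 / 954.7273 = 0.25388 = 25.388%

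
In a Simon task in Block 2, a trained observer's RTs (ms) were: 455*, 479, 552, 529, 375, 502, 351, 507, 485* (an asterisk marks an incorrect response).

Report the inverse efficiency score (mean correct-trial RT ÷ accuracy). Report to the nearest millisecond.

Correct trials (n=7): 479, 552, 529, 375, 502, 351, 507
Mean correct RT = 3295/7 = 470.7143 ms
Proportion correct = 7/9
IES = 470.7143 / (7/9) = 605.204 ms

605 ms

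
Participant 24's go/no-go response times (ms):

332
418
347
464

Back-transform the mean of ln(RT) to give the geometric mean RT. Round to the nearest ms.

387 ms

ln(RT): 5.8051, 6.0355, 5.8493, 6.1399
Mean ln(RT) = 23.8298/4 = 5.95746
Geometric mean = exp(5.95746) = 386.63 ms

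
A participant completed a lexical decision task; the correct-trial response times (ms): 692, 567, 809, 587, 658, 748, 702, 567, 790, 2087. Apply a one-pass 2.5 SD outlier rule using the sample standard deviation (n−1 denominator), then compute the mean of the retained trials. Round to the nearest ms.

680 ms

n = 10, ΣRT = 8207, M = 820.700
Σ(x−M)² = 1850348.10; s = √(1850348.10/9) = 453.425
Cutoffs: 820.700 ± 2.5·453.425 → [-312.9, 1954.3]
Outside: 2087 → excluded.
Retained (n=9): Σ = 6120, mean = 6120/9 = 680.000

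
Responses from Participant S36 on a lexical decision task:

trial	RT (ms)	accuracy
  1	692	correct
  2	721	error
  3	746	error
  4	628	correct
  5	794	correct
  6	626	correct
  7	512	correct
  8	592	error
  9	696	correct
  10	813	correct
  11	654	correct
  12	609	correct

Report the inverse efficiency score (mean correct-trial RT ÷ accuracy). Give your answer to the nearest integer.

892 ms

Correct trials (n=9): 692, 628, 794, 626, 512, 696, 813, 654, 609
Mean correct RT = 6024/9 = 669.3333 ms
Proportion correct = 9/12
IES = 669.3333 / (9/12) = 892.444 ms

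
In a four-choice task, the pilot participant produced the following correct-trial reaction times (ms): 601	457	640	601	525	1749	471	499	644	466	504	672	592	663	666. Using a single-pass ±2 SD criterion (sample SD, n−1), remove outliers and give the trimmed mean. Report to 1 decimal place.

571.5 ms

n = 15, ΣRT = 9750, M = 650.000
Σ(x−M)² = 1379900.00; s = √(1379900.00/14) = 313.949
Cutoffs: 650.000 ± 2·313.949 → [22.1, 1277.9]
Outside: 1749 → excluded.
Retained (n=14): Σ = 8001, mean = 8001/14 = 571.500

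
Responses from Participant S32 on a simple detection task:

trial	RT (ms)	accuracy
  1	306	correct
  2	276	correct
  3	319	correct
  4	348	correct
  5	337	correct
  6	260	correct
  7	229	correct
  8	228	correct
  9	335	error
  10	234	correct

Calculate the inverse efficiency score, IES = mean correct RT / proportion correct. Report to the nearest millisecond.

313 ms

Correct trials (n=9): 306, 276, 319, 348, 337, 260, 229, 228, 234
Mean correct RT = 2537/9 = 281.8889 ms
Proportion correct = 9/10
IES = 281.8889 / (9/10) = 313.210 ms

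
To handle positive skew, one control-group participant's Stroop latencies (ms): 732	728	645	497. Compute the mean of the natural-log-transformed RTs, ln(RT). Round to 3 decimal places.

ln(RT): 6.5958, 6.5903, 6.4693, 6.2086
Σ ln(RT) = 25.8639
Mean = 25.8639/4 = 6.46598

6.466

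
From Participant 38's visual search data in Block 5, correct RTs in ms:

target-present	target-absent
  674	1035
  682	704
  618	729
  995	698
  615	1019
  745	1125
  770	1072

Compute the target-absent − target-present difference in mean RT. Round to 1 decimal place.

M(target-present) = 5099/7 = 728.429
M(target-absent) = 6382/7 = 911.714
Difference = 911.714 − 728.429 = 183.286 ms

183.3 ms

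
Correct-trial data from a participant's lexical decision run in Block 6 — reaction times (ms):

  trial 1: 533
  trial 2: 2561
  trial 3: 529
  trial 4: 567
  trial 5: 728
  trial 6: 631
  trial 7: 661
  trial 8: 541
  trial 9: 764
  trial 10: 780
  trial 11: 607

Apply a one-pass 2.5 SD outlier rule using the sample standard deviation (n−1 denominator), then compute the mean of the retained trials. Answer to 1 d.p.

n = 11, ΣRT = 8902, M = 809.273
Σ(x−M)² = 3458286.18; s = √(3458286.18/10) = 588.072
Cutoffs: 809.273 ± 2.5·588.072 → [-660.9, 2279.5]
Outside: 2561 → excluded.
Retained (n=10): Σ = 6341, mean = 6341/10 = 634.100

634.1 ms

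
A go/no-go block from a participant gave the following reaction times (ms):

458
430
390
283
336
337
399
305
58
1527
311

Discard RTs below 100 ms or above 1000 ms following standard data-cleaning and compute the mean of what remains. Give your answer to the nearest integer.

Excluded: 58, 1527
Retained (n=9): Σ = 3249
Mean = 3249/9 = 361.0000

361 ms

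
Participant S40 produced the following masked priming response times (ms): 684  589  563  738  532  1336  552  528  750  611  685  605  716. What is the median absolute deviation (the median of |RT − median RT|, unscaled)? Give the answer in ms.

Sorted: 528, 532, 552, 563, 589, 605, 611, 684, 685, 716, 738, 750, 1336 → median = 611
|x − 611|: 73, 22, 48, 127, 79, 725, 59, 83, 139, 0, 74, 6, 105
Sorted deviations: 0, 6, 22, 48, 59, 73, 74, 79, 83, 105, 127, 139, 725 → MAD = 74

74 ms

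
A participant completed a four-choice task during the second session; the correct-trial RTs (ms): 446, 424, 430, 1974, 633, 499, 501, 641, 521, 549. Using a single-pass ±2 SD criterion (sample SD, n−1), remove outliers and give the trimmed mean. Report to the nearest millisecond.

516 ms

n = 10, ΣRT = 6618, M = 661.800
Σ(x−M)² = 1964889.60; s = √(1964889.60/9) = 467.248
Cutoffs: 661.800 ± 2·467.248 → [-272.7, 1596.3]
Outside: 1974 → excluded.
Retained (n=9): Σ = 4644, mean = 4644/9 = 516.000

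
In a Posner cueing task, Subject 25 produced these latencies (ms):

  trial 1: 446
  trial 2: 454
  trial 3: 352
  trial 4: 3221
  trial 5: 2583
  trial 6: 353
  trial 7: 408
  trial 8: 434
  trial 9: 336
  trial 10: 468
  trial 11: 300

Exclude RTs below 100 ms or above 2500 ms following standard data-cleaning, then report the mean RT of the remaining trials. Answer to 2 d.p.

Excluded: 2583, 3221
Retained (n=9): Σ = 3551
Mean = 3551/9 = 394.5556

394.56 ms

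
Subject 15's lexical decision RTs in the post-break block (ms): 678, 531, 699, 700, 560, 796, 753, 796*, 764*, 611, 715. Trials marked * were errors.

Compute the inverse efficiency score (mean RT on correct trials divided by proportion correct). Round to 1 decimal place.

Correct trials (n=9): 678, 531, 699, 700, 560, 796, 753, 611, 715
Mean correct RT = 6043/9 = 671.4444 ms
Proportion correct = 9/11
IES = 671.4444 / (9/11) = 820.654 ms

820.7 ms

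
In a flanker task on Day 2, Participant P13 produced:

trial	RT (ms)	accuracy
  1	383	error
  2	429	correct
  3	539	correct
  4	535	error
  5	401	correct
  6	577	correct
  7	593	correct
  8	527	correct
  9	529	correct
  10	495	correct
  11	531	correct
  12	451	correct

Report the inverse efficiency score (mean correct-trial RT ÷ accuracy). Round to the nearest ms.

Correct trials (n=10): 429, 539, 401, 577, 593, 527, 529, 495, 531, 451
Mean correct RT = 5072/10 = 507.2000 ms
Proportion correct = 10/12
IES = 507.2000 / (10/12) = 608.640 ms

609 ms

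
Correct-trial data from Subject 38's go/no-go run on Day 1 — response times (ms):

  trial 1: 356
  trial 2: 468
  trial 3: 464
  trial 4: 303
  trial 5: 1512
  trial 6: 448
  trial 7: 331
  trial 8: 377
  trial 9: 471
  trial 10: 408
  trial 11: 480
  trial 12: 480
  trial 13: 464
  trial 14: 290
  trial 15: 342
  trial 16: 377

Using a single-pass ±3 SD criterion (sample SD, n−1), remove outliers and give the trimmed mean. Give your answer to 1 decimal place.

n = 16, ΣRT = 7571, M = 473.188
Σ(x−M)² = 1216494.44; s = √(1216494.44/15) = 284.780
Cutoffs: 473.188 ± 3·284.780 → [-381.2, 1327.5]
Outside: 1512 → excluded.
Retained (n=15): Σ = 6059, mean = 6059/15 = 403.933

403.9 ms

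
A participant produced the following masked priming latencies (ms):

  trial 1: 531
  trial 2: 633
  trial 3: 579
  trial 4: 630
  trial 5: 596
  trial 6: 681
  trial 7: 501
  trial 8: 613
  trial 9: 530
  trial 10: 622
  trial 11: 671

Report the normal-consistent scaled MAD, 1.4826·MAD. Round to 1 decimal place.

50.4 ms

Sorted: 501, 530, 531, 579, 596, 613, 622, 630, 633, 671, 681 → median = 613
|x − 613| sorted: 0, 9, 17, 17, 20, 34, 58, 68, 82, 83, 112 → MAD = 34
Robust SD ≈ 1.4826 × 34 = 50.408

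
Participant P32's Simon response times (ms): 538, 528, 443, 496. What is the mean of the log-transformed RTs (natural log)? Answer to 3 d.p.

ln(RT): 6.2879, 6.2691, 6.0936, 6.2066
Σ ln(RT) = 24.8571
Mean = 24.8571/4 = 6.21428

6.214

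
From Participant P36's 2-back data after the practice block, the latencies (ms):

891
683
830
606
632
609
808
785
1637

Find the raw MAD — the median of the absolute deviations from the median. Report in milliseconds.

106 ms

Sorted: 606, 609, 632, 683, 785, 808, 830, 891, 1637 → median = 785
|x − 785|: 106, 102, 45, 179, 153, 176, 23, 0, 852
Sorted deviations: 0, 23, 45, 102, 106, 153, 176, 179, 852 → MAD = 106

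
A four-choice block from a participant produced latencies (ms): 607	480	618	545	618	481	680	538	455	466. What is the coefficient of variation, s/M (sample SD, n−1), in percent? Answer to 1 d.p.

n = 10, Σ = 5488, M = 548.8000
Σ(x−M)² = 55293.600; s = √(55293.600/9) = 78.3820
CV = 78.3820 / 548.8000 = 0.14282 = 14.282%

14.3%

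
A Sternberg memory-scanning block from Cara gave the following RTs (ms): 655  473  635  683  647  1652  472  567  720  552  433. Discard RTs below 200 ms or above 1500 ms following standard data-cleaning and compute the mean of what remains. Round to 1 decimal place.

Excluded: 1652
Retained (n=10): Σ = 5837
Mean = 5837/10 = 583.7000

583.7 ms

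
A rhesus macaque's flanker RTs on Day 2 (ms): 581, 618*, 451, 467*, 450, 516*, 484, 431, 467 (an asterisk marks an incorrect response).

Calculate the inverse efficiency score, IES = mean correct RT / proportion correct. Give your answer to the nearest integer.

716 ms

Correct trials (n=6): 581, 451, 450, 484, 431, 467
Mean correct RT = 2864/6 = 477.3333 ms
Proportion correct = 6/9
IES = 477.3333 / (6/9) = 716.000 ms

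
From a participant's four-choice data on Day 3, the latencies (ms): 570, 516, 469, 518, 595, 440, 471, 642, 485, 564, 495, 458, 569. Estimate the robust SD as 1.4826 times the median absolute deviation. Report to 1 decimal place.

71.2 ms

Sorted: 440, 458, 469, 471, 485, 495, 516, 518, 564, 569, 570, 595, 642 → median = 516
|x − 516| sorted: 0, 2, 21, 31, 45, 47, 48, 53, 54, 58, 76, 79, 126 → MAD = 48
Robust SD ≈ 1.4826 × 48 = 71.165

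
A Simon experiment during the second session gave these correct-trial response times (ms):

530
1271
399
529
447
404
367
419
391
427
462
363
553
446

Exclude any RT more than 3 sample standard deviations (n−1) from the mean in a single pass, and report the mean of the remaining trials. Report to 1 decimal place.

441.3 ms

n = 14, ΣRT = 7008, M = 500.571
Σ(x−M)² = 685801.43; s = √(685801.43/13) = 229.682
Cutoffs: 500.571 ± 3·229.682 → [-188.5, 1189.6]
Outside: 1271 → excluded.
Retained (n=13): Σ = 5737, mean = 5737/13 = 441.308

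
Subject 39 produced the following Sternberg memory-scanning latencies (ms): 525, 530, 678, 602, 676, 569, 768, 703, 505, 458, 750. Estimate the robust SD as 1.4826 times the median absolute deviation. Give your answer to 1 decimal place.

Sorted: 458, 505, 525, 530, 569, 602, 676, 678, 703, 750, 768 → median = 602
|x − 602| sorted: 0, 33, 72, 74, 76, 77, 97, 101, 144, 148, 166 → MAD = 77
Robust SD ≈ 1.4826 × 77 = 114.160

114.2 ms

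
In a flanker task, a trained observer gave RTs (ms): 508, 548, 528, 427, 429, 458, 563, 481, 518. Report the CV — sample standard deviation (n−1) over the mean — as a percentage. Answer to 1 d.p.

n = 9, Σ = 4460, M = 495.5556
Σ(x−M)² = 19762.222; s = √(19762.222/8) = 49.7019
CV = 49.7019 / 495.5556 = 0.10030 = 10.030%

10.0%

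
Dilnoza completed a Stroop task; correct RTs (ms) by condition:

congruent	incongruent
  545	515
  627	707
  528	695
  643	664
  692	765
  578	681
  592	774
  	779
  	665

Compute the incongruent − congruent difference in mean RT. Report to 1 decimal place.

M(congruent) = 4205/7 = 600.714
M(incongruent) = 6245/9 = 693.889
Difference = 693.889 − 600.714 = 93.175 ms

93.2 ms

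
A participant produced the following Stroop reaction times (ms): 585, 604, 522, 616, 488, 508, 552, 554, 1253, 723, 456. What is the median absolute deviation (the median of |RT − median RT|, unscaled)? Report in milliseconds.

50 ms

Sorted: 456, 488, 508, 522, 552, 554, 585, 604, 616, 723, 1253 → median = 554
|x − 554|: 31, 50, 32, 62, 66, 46, 2, 0, 699, 169, 98
Sorted deviations: 0, 2, 31, 32, 46, 50, 62, 66, 98, 169, 699 → MAD = 50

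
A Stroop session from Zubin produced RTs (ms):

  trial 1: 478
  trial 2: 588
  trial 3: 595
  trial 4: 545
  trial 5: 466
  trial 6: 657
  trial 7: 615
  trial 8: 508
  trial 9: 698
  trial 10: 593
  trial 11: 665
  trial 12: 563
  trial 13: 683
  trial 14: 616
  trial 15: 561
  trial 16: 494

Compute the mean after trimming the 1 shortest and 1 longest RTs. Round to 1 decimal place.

582.9 ms

Sorted: 466, 478, 494, 508, 545, 561, 563, 588, 593, 595, 615, 616, 657, 665, 683, 698
Drop lowest 1 (466) and highest 1 (698)
Remaining (n=14): Σ = 8161, mean = 8161/14 = 582.929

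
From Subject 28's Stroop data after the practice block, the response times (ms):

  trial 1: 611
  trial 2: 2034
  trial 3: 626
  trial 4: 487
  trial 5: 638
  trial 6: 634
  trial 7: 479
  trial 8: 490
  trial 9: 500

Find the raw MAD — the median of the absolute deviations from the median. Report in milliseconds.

Sorted: 479, 487, 490, 500, 611, 626, 634, 638, 2034 → median = 611
|x − 611|: 0, 1423, 15, 124, 27, 23, 132, 121, 111
Sorted deviations: 0, 15, 23, 27, 111, 121, 124, 132, 1423 → MAD = 111

111 ms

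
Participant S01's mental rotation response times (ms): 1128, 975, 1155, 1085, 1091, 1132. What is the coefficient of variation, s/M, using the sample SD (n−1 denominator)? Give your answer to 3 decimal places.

0.059

n = 6, Σ = 6566, M = 1094.3333
Σ(x−M)² = 20571.333; s = √(20571.333/5) = 64.1425
CV = 64.1425 / 1094.3333 = 0.05861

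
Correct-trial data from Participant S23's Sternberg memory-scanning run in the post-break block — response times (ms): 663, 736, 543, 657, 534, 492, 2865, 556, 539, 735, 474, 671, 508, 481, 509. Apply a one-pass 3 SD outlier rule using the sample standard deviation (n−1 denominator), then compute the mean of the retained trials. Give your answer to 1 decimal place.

578.4 ms

n = 15, ΣRT = 10963, M = 730.867
Σ(x−M)² = 4994021.73; s = √(4994021.73/14) = 597.257
Cutoffs: 730.867 ± 3·597.257 → [-1060.9, 2522.6]
Outside: 2865 → excluded.
Retained (n=14): Σ = 8098, mean = 8098/14 = 578.429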